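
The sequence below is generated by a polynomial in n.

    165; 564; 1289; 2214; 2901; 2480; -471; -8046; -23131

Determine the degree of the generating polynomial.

399, 725, 925, 687, -421, -2951, -7575, -15085
326, 200, -238, -1108, -2530, -4624, -7510
-126, -438, -870, -1422, -2094, -2886
-312, -432, -552, -672, -792
-120, -120, -120, -120
The fifth differences are constant, so the polynomial has degree 5.

5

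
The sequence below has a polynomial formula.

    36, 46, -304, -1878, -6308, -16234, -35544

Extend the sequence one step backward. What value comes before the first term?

Δ: 10  -350  -1574  -4430  -9926  -19310
Δ²: -360  -1224  -2856  -5496  -9384
Δ³: -864  -1632  -2640  -3888
Δ⁴: -768  -1008  -1248
Δ⁵: -240  -240
The fifth differences are constant at -240.
Work back: -768 + 240 = -528;  -864 + 528 = -336;  -360 + 336 = -24;  10 + 24 = 34;  36 − 34 = 2

2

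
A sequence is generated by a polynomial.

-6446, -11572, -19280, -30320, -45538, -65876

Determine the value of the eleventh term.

First differences: -5126 , -7708 , -11040 , -15218 , -20338
Second differences: -2582 , -3332 , -4178 , -5120
Third differences: -750 , -846 , -942
Fourth differences: -96 , -96
The fourth differences are constant (-96).
-942 − 96 = -1038;  -5120 − 1038 = -6158;  -20338 − 6158 = -26496;  -65876 − 26496 = -92372
-1038 − 96 = -1134;  -6158 − 1134 = -7292;  -26496 − 7292 = -33788;  -92372 − 33788 = -126160
-1134 − 96 = -1230;  -7292 − 1230 = -8522;  -33788 − 8522 = -42310;  -126160 − 42310 = -168470
-1230 − 96 = -1326;  -8522 − 1326 = -9848;  -42310 − 9848 = -52158;  -168470 − 52158 = -220628
-1326 − 96 = -1422;  -9848 − 1422 = -11270;  -52158 − 11270 = -63428;  -220628 − 63428 = -284056

-284056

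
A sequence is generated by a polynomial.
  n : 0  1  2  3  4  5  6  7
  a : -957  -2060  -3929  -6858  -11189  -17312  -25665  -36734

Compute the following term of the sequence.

-51053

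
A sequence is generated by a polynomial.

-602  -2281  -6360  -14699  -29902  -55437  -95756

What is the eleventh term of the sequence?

-535072

First differences: -1679  -4079  -8339  -15203  -25535  -40319
Second differences: -2400  -4260  -6864  -10332  -14784
Third differences: -1860  -2604  -3468  -4452
Fourth differences: -744  -864  -984
Fifth differences: -120  -120
The fifth differences are constant (-120).
-984 − 120 = -1104;  -4452 − 1104 = -5556;  -14784 − 5556 = -20340;  -40319 − 20340 = -60659;  -95756 − 60659 = -156415
-1104 − 120 = -1224;  -5556 − 1224 = -6780;  -20340 − 6780 = -27120;  -60659 − 27120 = -87779;  -156415 − 87779 = -244194
-1224 − 120 = -1344;  -6780 − 1344 = -8124;  -27120 − 8124 = -35244;  -87779 − 35244 = -123023;  -244194 − 123023 = -367217
-1344 − 120 = -1464;  -8124 − 1464 = -9588;  -35244 − 9588 = -44832;  -123023 − 44832 = -167855;  -367217 − 167855 = -535072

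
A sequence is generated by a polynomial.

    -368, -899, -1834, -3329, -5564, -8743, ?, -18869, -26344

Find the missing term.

Using the first 6 terms:
Δ: -531, -935, -1495, -2235, -3179
Δ²: -404, -560, -740, -944
Δ³: -156, -180, -204
Δ⁴: -24, -24
Constant fourth difference = -24.
Extend forward: -204 − 24 = -228;  -944 − 228 = -1172;  -3179 − 1172 = -4351;  -8743 − 4351 = -13094

-13094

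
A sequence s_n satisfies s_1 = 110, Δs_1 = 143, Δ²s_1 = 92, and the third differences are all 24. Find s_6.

Build the table forward from the leading diagonal:
Third differences: 24, 24, 24, 24, 24, 24
Second differences: 92, 116, 140, 164, 188, 212
First differences: 143, 235, 351, 491, 655, 843
s: 110, 253, 488, 839, 1330, 1985

1985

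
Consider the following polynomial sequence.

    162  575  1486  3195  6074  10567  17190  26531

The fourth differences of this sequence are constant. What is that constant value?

72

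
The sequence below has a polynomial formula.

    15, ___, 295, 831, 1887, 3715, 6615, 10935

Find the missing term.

75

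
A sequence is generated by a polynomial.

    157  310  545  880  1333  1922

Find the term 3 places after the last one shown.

4685

Δ: 153  235  335  453  589
Δ²: 82  100  118  136
Δ³: 18  18  18
Constant third difference = 18, so extend:
136 + 18 = 154;  589 + 154 = 743;  1922 + 743 = 2665
154 + 18 = 172;  743 + 172 = 915;  2665 + 915 = 3580
172 + 18 = 190;  915 + 190 = 1105;  3580 + 1105 = 4685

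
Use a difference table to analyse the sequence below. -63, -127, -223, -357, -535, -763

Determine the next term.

First differences: -64, -96, -134, -178, -228
Second differences: -32, -38, -44, -50
Third differences: -6, -6, -6
The third differences are constant (-6).
-50 − 6 = -56;  -228 − 56 = -284;  -763 − 284 = -1047

-1047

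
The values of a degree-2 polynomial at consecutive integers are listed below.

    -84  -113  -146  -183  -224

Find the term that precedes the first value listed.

First differences: -29  -33  -37  -41
Second differences: -4  -4  -4
The second differences are constant at -4.
Work back: -29 + 4 = -25;  -84 + 25 = -59

-59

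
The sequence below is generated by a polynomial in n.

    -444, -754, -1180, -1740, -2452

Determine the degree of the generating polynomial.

3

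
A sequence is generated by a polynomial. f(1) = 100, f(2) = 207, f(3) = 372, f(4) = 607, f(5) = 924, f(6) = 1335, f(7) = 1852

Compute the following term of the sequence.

107, 165, 235, 317, 411, 517
58, 70, 82, 94, 106
12, 12, 12, 12
Constant third difference = 12, so extend:
106 + 12 = 118;  517 + 118 = 635;  1852 + 635 = 2487

2487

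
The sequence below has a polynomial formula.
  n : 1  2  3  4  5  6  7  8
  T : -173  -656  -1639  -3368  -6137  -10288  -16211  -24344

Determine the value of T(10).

-49232

First differences: -483, -983, -1729, -2769, -4151, -5923, -8133
Second differences: -500, -746, -1040, -1382, -1772, -2210
Third differences: -246, -294, -342, -390, -438
Fourth differences: -48, -48, -48, -48
The fourth differences are constant (-48).
-438 − 48 = -486;  -2210 − 486 = -2696;  -8133 − 2696 = -10829;  -24344 − 10829 = -35173
-486 − 48 = -534;  -2696 − 534 = -3230;  -10829 − 3230 = -14059;  -35173 − 14059 = -49232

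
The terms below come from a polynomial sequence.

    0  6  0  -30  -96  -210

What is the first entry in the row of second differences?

-12

First differences: 6, -6, -30, -66, -114
Second differences: -12, -24, -36, -48
Third differences: -12, -12, -12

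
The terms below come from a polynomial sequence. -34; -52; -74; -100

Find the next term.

-130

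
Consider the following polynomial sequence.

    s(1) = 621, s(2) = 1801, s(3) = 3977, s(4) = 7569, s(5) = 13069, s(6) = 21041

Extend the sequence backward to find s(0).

89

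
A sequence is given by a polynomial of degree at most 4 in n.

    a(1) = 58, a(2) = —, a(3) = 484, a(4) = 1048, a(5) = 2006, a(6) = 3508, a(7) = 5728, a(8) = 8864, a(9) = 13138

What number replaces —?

188

Using the last 7 terms:
D1: 564  958  1502  2220  3136  4274
D2: 394  544  718  916  1138
D3: 150  174  198  222
D4: 24  24  24
Constant fourth difference = 24.
Extend backward: 150 − 24 = 126;  394 − 126 = 268;  564 − 268 = 296;  484 − 296 = 188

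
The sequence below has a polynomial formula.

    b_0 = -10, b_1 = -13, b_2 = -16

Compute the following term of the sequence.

-3, -3
First differences constant at -3.
-16 − 3 = -19

-19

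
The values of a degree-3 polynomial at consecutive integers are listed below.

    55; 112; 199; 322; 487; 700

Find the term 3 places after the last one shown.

1687

First differences: 57, 87, 123, 165, 213
Second differences: 30, 36, 42, 48
Third differences: 6, 6, 6
Third differences constant at 6.
48 + 6 = 54;  213 + 54 = 267;  700 + 267 = 967
54 + 6 = 60;  267 + 60 = 327;  967 + 327 = 1294
60 + 6 = 66;  327 + 66 = 393;  1294 + 393 = 1687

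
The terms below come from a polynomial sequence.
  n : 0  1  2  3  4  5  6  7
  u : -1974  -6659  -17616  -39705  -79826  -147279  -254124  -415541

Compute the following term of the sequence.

-650190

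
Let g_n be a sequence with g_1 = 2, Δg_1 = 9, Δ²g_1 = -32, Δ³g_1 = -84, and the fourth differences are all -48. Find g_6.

Build the table forward from the leading diagonal:
Δ⁴: -48  -48  -48  -48  -48  -48
Δ³: -84  -132  -180  -228  -276  -324
Δ²: -32  -116  -248  -428  -656  -932
Δ: 9  -23  -139  -387  -815  -1471
g: 2  11  -12  -151  -538  -1353

-1353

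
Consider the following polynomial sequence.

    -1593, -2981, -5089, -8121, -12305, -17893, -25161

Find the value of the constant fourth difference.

D1: -1388, -2108, -3032, -4184, -5588, -7268
D2: -720, -924, -1152, -1404, -1680
D3: -204, -228, -252, -276
D4: -24, -24, -24

-24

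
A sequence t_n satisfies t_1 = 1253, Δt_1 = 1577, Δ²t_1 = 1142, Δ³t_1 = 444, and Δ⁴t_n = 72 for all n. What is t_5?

16261

Build the table forward from the leading diagonal:
Fourth differences: 72  72  72  72  72
Third differences: 444  516  588  660  732
Second differences: 1142  1586  2102  2690  3350
First differences: 1577  2719  4305  6407  9097
t: 1253  2830  5549  9854  16261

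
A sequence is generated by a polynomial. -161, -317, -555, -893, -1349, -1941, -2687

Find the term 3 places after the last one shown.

-6029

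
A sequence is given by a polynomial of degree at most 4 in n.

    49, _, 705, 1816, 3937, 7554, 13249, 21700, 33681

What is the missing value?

Using the last 7 terms:
D1: 1111  2121  3617  5695  8451  11981
D2: 1010  1496  2078  2756  3530
D3: 486  582  678  774
D4: 96  96  96
Constant fourth difference = 96.
Extend backward: 486 − 96 = 390;  1010 − 390 = 620;  1111 − 620 = 491;  705 − 491 = 214

214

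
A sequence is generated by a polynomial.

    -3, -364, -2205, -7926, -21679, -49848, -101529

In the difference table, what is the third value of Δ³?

-6384

D1: -361, -1841, -5721, -13753, -28169, -51681
D2: -1480, -3880, -8032, -14416, -23512
D3: -2400, -4152, -6384, -9096
D4: -1752, -2232, -2712
D5: -480, -480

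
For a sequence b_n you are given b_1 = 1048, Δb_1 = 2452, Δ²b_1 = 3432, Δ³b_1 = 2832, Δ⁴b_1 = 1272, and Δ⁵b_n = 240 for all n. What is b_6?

Build the table forward from the leading diagonal:
Δ⁵: 240, 240, 240, 240, 240, 240
Δ⁴: 1272, 1512, 1752, 1992, 2232, 2472
Δ³: 2832, 4104, 5616, 7368, 9360, 11592
Δ²: 3432, 6264, 10368, 15984, 23352, 32712
Δ: 2452, 5884, 12148, 22516, 38500, 61852
b: 1048, 3500, 9384, 21532, 44048, 82548

82548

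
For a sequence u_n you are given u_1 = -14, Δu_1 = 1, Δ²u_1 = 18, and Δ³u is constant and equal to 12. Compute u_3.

Build the table forward from the leading diagonal:
Third differences: 12, 12, 12
Second differences: 18, 30, 42
First differences: 1, 19, 49
u: -14, -13, 6

6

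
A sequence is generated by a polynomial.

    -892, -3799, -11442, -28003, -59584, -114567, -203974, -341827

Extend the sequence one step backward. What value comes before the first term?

-99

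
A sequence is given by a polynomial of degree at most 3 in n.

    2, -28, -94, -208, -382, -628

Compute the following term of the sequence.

-30 , -66 , -114 , -174 , -246
-36 , -48 , -60 , -72
-12 , -12 , -12
Constant third difference = -12, so extend:
-72 − 12 = -84;  -246 − 84 = -330;  -628 − 330 = -958

-958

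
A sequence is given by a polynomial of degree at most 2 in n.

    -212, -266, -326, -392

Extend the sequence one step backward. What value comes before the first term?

-164

Δ: -54, -60, -66
Δ²: -6, -6
The second differences are constant at -6.
Work back: -54 + 6 = -48;  -212 + 48 = -164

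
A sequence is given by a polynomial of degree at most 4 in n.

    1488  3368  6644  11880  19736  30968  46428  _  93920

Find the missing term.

Using the first 7 terms:
D1: 1880, 3276, 5236, 7856, 11232, 15460
D2: 1396, 1960, 2620, 3376, 4228
D3: 564, 660, 756, 852
D4: 96, 96, 96
Constant fourth difference = 96.
Extend forward: 852 + 96 = 948;  4228 + 948 = 5176;  15460 + 5176 = 20636;  46428 + 20636 = 67064

67064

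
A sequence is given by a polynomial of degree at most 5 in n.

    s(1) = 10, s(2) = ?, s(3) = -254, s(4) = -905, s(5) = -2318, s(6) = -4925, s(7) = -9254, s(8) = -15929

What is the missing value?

-29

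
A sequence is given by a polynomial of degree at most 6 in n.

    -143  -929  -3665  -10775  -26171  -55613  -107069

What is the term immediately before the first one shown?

-11

Δ: -786  -2736  -7110  -15396  -29442  -51456
Δ²: -1950  -4374  -8286  -14046  -22014
Δ³: -2424  -3912  -5760  -7968
Δ⁴: -1488  -1848  -2208
Δ⁵: -360  -360
The fifth differences are constant at -360.
Work back: -1488 + 360 = -1128;  -2424 + 1128 = -1296;  -1950 + 1296 = -654;  -786 + 654 = -132;  -143 + 132 = -11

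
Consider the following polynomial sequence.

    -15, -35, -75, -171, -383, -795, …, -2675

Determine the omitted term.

-1515

Using the first 6 terms:
-20  -40  -96  -212  -412
-20  -56  -116  -200
-36  -60  -84
-24  -24
Constant fourth difference = -24.
Extend forward: -84 − 24 = -108;  -200 − 108 = -308;  -412 − 308 = -720;  -795 − 720 = -1515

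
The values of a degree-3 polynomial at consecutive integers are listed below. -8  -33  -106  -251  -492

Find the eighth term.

D1: -25, -73, -145, -241
D2: -48, -72, -96
D3: -24, -24
Third differences constant at -24.
-96 − 24 = -120;  -241 − 120 = -361;  -492 − 361 = -853
-120 − 24 = -144;  -361 − 144 = -505;  -853 − 505 = -1358
-144 − 24 = -168;  -505 − 168 = -673;  -1358 − 673 = -2031

-2031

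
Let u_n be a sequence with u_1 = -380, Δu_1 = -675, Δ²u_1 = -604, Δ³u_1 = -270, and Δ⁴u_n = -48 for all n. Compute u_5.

Build the table forward from the leading diagonal:
D4: -48  -48  -48  -48  -48
D3: -270  -318  -366  -414  -462
D2: -604  -874  -1192  -1558  -1972
D1: -675  -1279  -2153  -3345  -4903
u: -380  -1055  -2334  -4487  -7832

-7832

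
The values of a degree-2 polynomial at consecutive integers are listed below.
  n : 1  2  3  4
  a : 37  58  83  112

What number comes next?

Δ: 21, 25, 29
Δ²: 4, 4
Constant second difference = 4, so extend:
29 + 4 = 33;  112 + 33 = 145

145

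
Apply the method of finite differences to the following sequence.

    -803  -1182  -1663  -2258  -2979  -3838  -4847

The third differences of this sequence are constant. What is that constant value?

Δ: -379, -481, -595, -721, -859, -1009
Δ²: -102, -114, -126, -138, -150
Δ³: -12, -12, -12, -12

-12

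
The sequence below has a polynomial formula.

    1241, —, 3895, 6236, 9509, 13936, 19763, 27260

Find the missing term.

2288

Using the last 6 terms:
D1: 2341  3273  4427  5827  7497
D2: 932  1154  1400  1670
D3: 222  246  270
D4: 24  24
Constant fourth difference = 24.
Extend backward: 222 − 24 = 198;  932 − 198 = 734;  2341 − 734 = 1607;  3895 − 1607 = 2288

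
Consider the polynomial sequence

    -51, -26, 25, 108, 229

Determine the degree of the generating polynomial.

3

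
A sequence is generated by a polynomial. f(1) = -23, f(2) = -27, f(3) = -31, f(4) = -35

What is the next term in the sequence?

-39

First differences: -4, -4, -4
First differences constant at -4.
-35 − 4 = -39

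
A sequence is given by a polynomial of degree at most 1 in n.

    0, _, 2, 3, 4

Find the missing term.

1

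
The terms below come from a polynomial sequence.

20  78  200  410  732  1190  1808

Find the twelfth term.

8138

First differences: 58 , 122 , 210 , 322 , 458 , 618
Second differences: 64 , 88 , 112 , 136 , 160
Third differences: 24 , 24 , 24 , 24
Third differences constant at 24.
160 + 24 = 184;  618 + 184 = 802;  1808 + 802 = 2610
184 + 24 = 208;  802 + 208 = 1010;  2610 + 1010 = 3620
208 + 24 = 232;  1010 + 232 = 1242;  3620 + 1242 = 4862
232 + 24 = 256;  1242 + 256 = 1498;  4862 + 1498 = 6360
256 + 24 = 280;  1498 + 280 = 1778;  6360 + 1778 = 8138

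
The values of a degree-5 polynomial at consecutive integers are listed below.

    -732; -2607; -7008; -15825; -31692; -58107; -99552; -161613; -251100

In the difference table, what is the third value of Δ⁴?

First differences: -1875, -4401, -8817, -15867, -26415, -41445, -62061, -89487
Second differences: -2526, -4416, -7050, -10548, -15030, -20616, -27426
Third differences: -1890, -2634, -3498, -4482, -5586, -6810
Fourth differences: -744, -864, -984, -1104, -1224
Fifth differences: -120, -120, -120, -120

-984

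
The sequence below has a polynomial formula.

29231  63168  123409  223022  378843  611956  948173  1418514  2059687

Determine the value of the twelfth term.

Δ: 33937, 60241, 99613, 155821, 233113, 336217, 470341, 641173
Δ²: 26304, 39372, 56208, 77292, 103104, 134124, 170832
Δ³: 13068, 16836, 21084, 25812, 31020, 36708
Δ⁴: 3768, 4248, 4728, 5208, 5688
Δ⁵: 480, 480, 480, 480
Fifth differences constant at 480.
5688 + 480 = 6168;  36708 + 6168 = 42876;  170832 + 42876 = 213708;  641173 + 213708 = 854881;  2059687 + 854881 = 2914568
6168 + 480 = 6648;  42876 + 6648 = 49524;  213708 + 49524 = 263232;  854881 + 263232 = 1118113;  2914568 + 1118113 = 4032681
6648 + 480 = 7128;  49524 + 7128 = 56652;  263232 + 56652 = 319884;  1118113 + 319884 = 1437997;  4032681 + 1437997 = 5470678

5470678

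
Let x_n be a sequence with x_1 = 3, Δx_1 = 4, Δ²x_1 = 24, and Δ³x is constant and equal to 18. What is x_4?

Build the table forward from the leading diagonal:
Δ³: 18, 18, 18, 18
Δ²: 24, 42, 60, 78
Δ: 4, 28, 70, 130
x: 3, 7, 35, 105

105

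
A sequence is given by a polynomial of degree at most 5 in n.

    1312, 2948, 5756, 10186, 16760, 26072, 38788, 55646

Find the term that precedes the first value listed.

470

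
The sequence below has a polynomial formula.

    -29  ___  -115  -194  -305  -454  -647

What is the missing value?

Using the last 5 terms:
First differences: -79  -111  -149  -193
Second differences: -32  -38  -44
Third differences: -6  -6
Constant third difference = -6.
Extend backward: -32 + 6 = -26;  -79 + 26 = -53;  -115 + 53 = -62

-62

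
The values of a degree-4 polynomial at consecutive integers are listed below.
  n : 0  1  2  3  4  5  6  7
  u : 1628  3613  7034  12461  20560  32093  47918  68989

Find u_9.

131165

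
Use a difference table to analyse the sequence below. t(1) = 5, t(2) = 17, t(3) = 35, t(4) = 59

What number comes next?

Δ: 12, 18, 24
Δ²: 6, 6
The second differences are constant (6).
24 + 6 = 30;  59 + 30 = 89

89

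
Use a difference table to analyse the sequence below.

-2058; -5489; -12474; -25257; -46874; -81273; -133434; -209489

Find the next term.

-316842

-3431 , -6985 , -12783 , -21617 , -34399 , -52161 , -76055
-3554 , -5798 , -8834 , -12782 , -17762 , -23894
-2244 , -3036 , -3948 , -4980 , -6132
-792 , -912 , -1032 , -1152
-120 , -120 , -120
The fifth differences are constant (-120).
-1152 − 120 = -1272;  -6132 − 1272 = -7404;  -23894 − 7404 = -31298;  -76055 − 31298 = -107353;  -209489 − 107353 = -316842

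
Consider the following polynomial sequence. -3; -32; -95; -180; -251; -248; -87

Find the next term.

340

-29  -63  -85  -71  3  161
-34  -22  14  74  158
12  36  60  84
24  24  24
Fourth differences constant at 24.
84 + 24 = 108;  158 + 108 = 266;  161 + 266 = 427;  -87 + 427 = 340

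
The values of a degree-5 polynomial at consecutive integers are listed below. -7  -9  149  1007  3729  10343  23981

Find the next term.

First differences: -2, 158, 858, 2722, 6614, 13638
Second differences: 160, 700, 1864, 3892, 7024
Third differences: 540, 1164, 2028, 3132
Fourth differences: 624, 864, 1104
Fifth differences: 240, 240
The fifth differences are constant (240).
1104 + 240 = 1344;  3132 + 1344 = 4476;  7024 + 4476 = 11500;  13638 + 11500 = 25138;  23981 + 25138 = 49119

49119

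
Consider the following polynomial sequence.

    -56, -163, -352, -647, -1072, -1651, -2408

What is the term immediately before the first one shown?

-7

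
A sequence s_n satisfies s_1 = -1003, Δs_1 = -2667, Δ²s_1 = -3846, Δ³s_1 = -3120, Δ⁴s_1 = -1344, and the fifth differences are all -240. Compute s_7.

-158695

Build the table forward from the leading diagonal:
D5: -240  -240  -240  -240  -240  -240  -240
D4: -1344  -1584  -1824  -2064  -2304  -2544  -2784
D3: -3120  -4464  -6048  -7872  -9936  -12240  -14784
D2: -3846  -6966  -11430  -17478  -25350  -35286  -47526
D1: -2667  -6513  -13479  -24909  -42387  -67737  -103023
s: -1003  -3670  -10183  -23662  -48571  -90958  -158695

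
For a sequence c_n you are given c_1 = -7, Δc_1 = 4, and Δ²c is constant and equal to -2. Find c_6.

Build the table forward from the leading diagonal:
Δ²: -2, -2, -2, -2, -2, -2
Δ: 4, 2, 0, -2, -4, -6
c: -7, -3, -1, -1, -3, -7

-7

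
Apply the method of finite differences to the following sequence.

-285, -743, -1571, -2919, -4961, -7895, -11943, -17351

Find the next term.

-24389

-458 , -828 , -1348 , -2042 , -2934 , -4048 , -5408
-370 , -520 , -694 , -892 , -1114 , -1360
-150 , -174 , -198 , -222 , -246
-24 , -24 , -24 , -24
The fourth differences are constant (-24).
-246 − 24 = -270;  -1360 − 270 = -1630;  -5408 − 1630 = -7038;  -17351 − 7038 = -24389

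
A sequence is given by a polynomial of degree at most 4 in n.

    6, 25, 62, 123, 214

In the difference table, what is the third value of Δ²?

30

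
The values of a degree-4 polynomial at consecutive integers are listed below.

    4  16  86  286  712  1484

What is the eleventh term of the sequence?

D1: 12, 70, 200, 426, 772
D2: 58, 130, 226, 346
D3: 72, 96, 120
D4: 24, 24
Constant fourth difference = 24, so extend:
120 + 24 = 144;  346 + 144 = 490;  772 + 490 = 1262;  1484 + 1262 = 2746
144 + 24 = 168;  490 + 168 = 658;  1262 + 658 = 1920;  2746 + 1920 = 4666
168 + 24 = 192;  658 + 192 = 850;  1920 + 850 = 2770;  4666 + 2770 = 7436
192 + 24 = 216;  850 + 216 = 1066;  2770 + 1066 = 3836;  7436 + 3836 = 11272
216 + 24 = 240;  1066 + 240 = 1306;  3836 + 1306 = 5142;  11272 + 5142 = 16414

16414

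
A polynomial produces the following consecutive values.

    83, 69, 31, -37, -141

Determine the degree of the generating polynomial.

First differences: -14, -38, -68, -104
Second differences: -24, -30, -36
Third differences: -6, -6
The third differences are constant, so the polynomial has degree 3.

3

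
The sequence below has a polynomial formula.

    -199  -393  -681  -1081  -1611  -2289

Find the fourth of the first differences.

-530

First differences: -194, -288, -400, -530, -678
Second differences: -94, -112, -130, -148
Third differences: -18, -18, -18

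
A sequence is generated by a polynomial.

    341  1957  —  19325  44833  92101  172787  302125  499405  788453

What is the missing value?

7015

Using the last 7 terms:
First differences: 25508, 47268, 80686, 129338, 197280, 289048
Second differences: 21760, 33418, 48652, 67942, 91768
Third differences: 11658, 15234, 19290, 23826
Fourth differences: 3576, 4056, 4536
Fifth differences: 480, 480
Constant fifth difference = 480.
Extend backward: 3576 − 480 = 3096;  11658 − 3096 = 8562;  21760 − 8562 = 13198;  25508 − 13198 = 12310;  19325 − 12310 = 7015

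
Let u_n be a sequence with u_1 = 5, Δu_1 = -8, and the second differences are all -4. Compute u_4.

Build the table forward from the leading diagonal:
Δ²: -4  -4  -4  -4
Δ: -8  -12  -16  -20
u: 5  -3  -15  -31

-31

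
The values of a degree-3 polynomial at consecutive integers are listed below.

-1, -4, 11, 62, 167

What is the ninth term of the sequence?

Δ: -3, 15, 51, 105
Δ²: 18, 36, 54
Δ³: 18, 18
Constant third difference = 18, so extend:
54 + 18 = 72;  105 + 72 = 177;  167 + 177 = 344
72 + 18 = 90;  177 + 90 = 267;  344 + 267 = 611
90 + 18 = 108;  267 + 108 = 375;  611 + 375 = 986
108 + 18 = 126;  375 + 126 = 501;  986 + 501 = 1487

1487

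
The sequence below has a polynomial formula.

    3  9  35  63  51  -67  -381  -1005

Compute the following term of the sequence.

-2077

6  26  28  -12  -118  -314  -624
20  2  -40  -106  -196  -310
-18  -42  -66  -90  -114
-24  -24  -24  -24
Fourth differences constant at -24.
-114 − 24 = -138;  -310 − 138 = -448;  -624 − 448 = -1072;  -1005 − 1072 = -2077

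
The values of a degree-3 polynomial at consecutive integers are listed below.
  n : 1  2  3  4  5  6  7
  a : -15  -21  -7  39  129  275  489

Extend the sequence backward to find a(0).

-1

First differences: -6  14  46  90  146  214
Second differences: 20  32  44  56  68
Third differences: 12  12  12  12
The third differences are constant at 12.
Work back: 20 − 12 = 8;  -6 − 8 = -14;  -15 + 14 = -1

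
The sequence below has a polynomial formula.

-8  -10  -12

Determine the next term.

-14

-2, -2
Constant first difference = -2, so extend:
-12 − 2 = -14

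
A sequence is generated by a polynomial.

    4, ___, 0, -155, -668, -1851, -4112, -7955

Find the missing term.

Using the last 6 terms:
First differences: -155  -513  -1183  -2261  -3843
Second differences: -358  -670  -1078  -1582
Third differences: -312  -408  -504
Fourth differences: -96  -96
Constant fourth difference = -96.
Extend backward: -312 + 96 = -216;  -358 + 216 = -142;  -155 + 142 = -13;  0 + 13 = 13

13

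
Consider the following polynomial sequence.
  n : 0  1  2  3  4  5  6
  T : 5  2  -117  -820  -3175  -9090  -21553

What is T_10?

First differences: -3, -119, -703, -2355, -5915, -12463
Second differences: -116, -584, -1652, -3560, -6548
Third differences: -468, -1068, -1908, -2988
Fourth differences: -600, -840, -1080
Fifth differences: -240, -240
The fifth differences are constant (-240).
-1080 − 240 = -1320;  -2988 − 1320 = -4308;  -6548 − 4308 = -10856;  -12463 − 10856 = -23319;  -21553 − 23319 = -44872
-1320 − 240 = -1560;  -4308 − 1560 = -5868;  -10856 − 5868 = -16724;  -23319 − 16724 = -40043;  -44872 − 40043 = -84915
-1560 − 240 = -1800;  -5868 − 1800 = -7668;  -16724 − 7668 = -24392;  -40043 − 24392 = -64435;  -84915 − 64435 = -149350
-1800 − 240 = -2040;  -7668 − 2040 = -9708;  -24392 − 9708 = -34100;  -64435 − 34100 = -98535;  -149350 − 98535 = -247885

-247885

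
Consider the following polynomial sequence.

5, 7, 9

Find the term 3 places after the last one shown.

15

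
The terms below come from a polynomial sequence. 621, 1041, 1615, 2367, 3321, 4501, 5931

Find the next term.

7635

420 , 574 , 752 , 954 , 1180 , 1430
154 , 178 , 202 , 226 , 250
24 , 24 , 24 , 24
The third differences are constant (24).
250 + 24 = 274;  1430 + 274 = 1704;  5931 + 1704 = 7635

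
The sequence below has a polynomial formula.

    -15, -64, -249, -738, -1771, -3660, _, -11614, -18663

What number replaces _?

-6789

Using the first 6 terms:
Δ: -49  -185  -489  -1033  -1889
Δ²: -136  -304  -544  -856
Δ³: -168  -240  -312
Δ⁴: -72  -72
Constant fourth difference = -72.
Extend forward: -312 − 72 = -384;  -856 − 384 = -1240;  -1889 − 1240 = -3129;  -3660 − 3129 = -6789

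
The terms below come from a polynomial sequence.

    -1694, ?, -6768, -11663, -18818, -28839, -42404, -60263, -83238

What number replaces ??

-3599

Using the last 7 terms:
-4895, -7155, -10021, -13565, -17859, -22975
-2260, -2866, -3544, -4294, -5116
-606, -678, -750, -822
-72, -72, -72
Constant fourth difference = -72.
Extend backward: -606 + 72 = -534;  -2260 + 534 = -1726;  -4895 + 1726 = -3169;  -6768 + 3169 = -3599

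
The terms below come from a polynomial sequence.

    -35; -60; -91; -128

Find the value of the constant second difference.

First differences: -25, -31, -37
Second differences: -6, -6

-6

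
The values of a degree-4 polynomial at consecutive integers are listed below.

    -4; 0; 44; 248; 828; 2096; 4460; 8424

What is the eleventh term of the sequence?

36396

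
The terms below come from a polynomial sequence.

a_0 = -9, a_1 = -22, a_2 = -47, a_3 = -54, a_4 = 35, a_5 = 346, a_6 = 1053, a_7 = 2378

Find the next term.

D1: -13, -25, -7, 89, 311, 707, 1325
D2: -12, 18, 96, 222, 396, 618
D3: 30, 78, 126, 174, 222
D4: 48, 48, 48, 48
Constant fourth difference = 48, so extend:
222 + 48 = 270;  618 + 270 = 888;  1325 + 888 = 2213;  2378 + 2213 = 4591

4591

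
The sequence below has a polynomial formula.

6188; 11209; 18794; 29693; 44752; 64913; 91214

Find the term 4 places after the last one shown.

D1: 5021 , 7585 , 10899 , 15059 , 20161 , 26301
D2: 2564 , 3314 , 4160 , 5102 , 6140
D3: 750 , 846 , 942 , 1038
D4: 96 , 96 , 96
Fourth differences constant at 96.
1038 + 96 = 1134;  6140 + 1134 = 7274;  26301 + 7274 = 33575;  91214 + 33575 = 124789
1134 + 96 = 1230;  7274 + 1230 = 8504;  33575 + 8504 = 42079;  124789 + 42079 = 166868
1230 + 96 = 1326;  8504 + 1326 = 9830;  42079 + 9830 = 51909;  166868 + 51909 = 218777
1326 + 96 = 1422;  9830 + 1422 = 11252;  51909 + 11252 = 63161;  218777 + 63161 = 281938

281938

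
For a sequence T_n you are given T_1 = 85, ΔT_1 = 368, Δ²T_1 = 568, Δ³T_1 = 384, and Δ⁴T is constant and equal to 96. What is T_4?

Build the table forward from the leading diagonal:
Fourth differences: 96  96  96  96
Third differences: 384  480  576  672
Second differences: 568  952  1432  2008
First differences: 368  936  1888  3320
T: 85  453  1389  3277

3277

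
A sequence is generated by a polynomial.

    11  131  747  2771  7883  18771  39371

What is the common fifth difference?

D1: 120, 616, 2024, 5112, 10888, 20600
D2: 496, 1408, 3088, 5776, 9712
D3: 912, 1680, 2688, 3936
D4: 768, 1008, 1248
D5: 240, 240

240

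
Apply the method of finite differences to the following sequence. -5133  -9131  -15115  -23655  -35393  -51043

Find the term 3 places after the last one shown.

D1: -3998 , -5984 , -8540 , -11738 , -15650
D2: -1986 , -2556 , -3198 , -3912
D3: -570 , -642 , -714
D4: -72 , -72
Fourth differences constant at -72.
-714 − 72 = -786;  -3912 − 786 = -4698;  -15650 − 4698 = -20348;  -51043 − 20348 = -71391
-786 − 72 = -858;  -4698 − 858 = -5556;  -20348 − 5556 = -25904;  -71391 − 25904 = -97295
-858 − 72 = -930;  -5556 − 930 = -6486;  -25904 − 6486 = -32390;  -97295 − 32390 = -129685

-129685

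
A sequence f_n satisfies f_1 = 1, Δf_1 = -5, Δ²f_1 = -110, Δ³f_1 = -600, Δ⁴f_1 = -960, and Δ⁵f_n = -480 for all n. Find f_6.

-12404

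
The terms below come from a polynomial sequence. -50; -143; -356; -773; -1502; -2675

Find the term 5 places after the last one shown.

-21500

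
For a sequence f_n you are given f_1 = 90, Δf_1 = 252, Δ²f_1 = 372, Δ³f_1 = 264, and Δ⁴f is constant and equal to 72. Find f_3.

966

Build the table forward from the leading diagonal:
Δ⁴: 72  72  72
Δ³: 264  336  408
Δ²: 372  636  972
Δ: 252  624  1260
f: 90  342  966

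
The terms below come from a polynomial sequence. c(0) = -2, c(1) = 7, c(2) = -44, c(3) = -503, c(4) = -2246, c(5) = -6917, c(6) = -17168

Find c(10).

-215732

First differences: 9 , -51 , -459 , -1743 , -4671 , -10251
Second differences: -60 , -408 , -1284 , -2928 , -5580
Third differences: -348 , -876 , -1644 , -2652
Fourth differences: -528 , -768 , -1008
Fifth differences: -240 , -240
Fifth differences constant at -240.
-1008 − 240 = -1248;  -2652 − 1248 = -3900;  -5580 − 3900 = -9480;  -10251 − 9480 = -19731;  -17168 − 19731 = -36899
-1248 − 240 = -1488;  -3900 − 1488 = -5388;  -9480 − 5388 = -14868;  -19731 − 14868 = -34599;  -36899 − 34599 = -71498
-1488 − 240 = -1728;  -5388 − 1728 = -7116;  -14868 − 7116 = -21984;  -34599 − 21984 = -56583;  -71498 − 56583 = -128081
-1728 − 240 = -1968;  -7116 − 1968 = -9084;  -21984 − 9084 = -31068;  -56583 − 31068 = -87651;  -128081 − 87651 = -215732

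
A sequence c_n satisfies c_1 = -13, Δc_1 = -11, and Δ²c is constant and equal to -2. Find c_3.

-37

Build the table forward from the leading diagonal:
Second differences: -2, -2, -2
First differences: -11, -13, -15
c: -13, -24, -37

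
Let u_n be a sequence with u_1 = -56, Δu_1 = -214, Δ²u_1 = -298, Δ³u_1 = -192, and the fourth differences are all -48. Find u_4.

Build the table forward from the leading diagonal:
Δ⁴: -48, -48, -48, -48
Δ³: -192, -240, -288, -336
Δ²: -298, -490, -730, -1018
Δ: -214, -512, -1002, -1732
u: -56, -270, -782, -1784

-1784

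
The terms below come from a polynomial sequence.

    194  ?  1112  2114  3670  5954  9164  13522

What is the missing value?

514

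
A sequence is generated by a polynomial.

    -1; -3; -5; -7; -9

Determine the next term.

-11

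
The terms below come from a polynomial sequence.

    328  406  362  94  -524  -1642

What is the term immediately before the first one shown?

Δ: 78, -44, -268, -618, -1118
Δ²: -122, -224, -350, -500
Δ³: -102, -126, -150
Δ⁴: -24, -24
The fourth differences are constant at -24.
Work back: -102 + 24 = -78;  -122 + 78 = -44;  78 + 44 = 122;  328 − 122 = 206

206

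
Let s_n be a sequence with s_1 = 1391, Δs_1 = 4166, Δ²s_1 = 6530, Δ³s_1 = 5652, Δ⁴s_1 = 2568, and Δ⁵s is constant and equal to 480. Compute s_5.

82411

Build the table forward from the leading diagonal:
Fifth differences: 480, 480, 480, 480, 480
Fourth differences: 2568, 3048, 3528, 4008, 4488
Third differences: 5652, 8220, 11268, 14796, 18804
Second differences: 6530, 12182, 20402, 31670, 46466
First differences: 4166, 10696, 22878, 43280, 74950
s: 1391, 5557, 16253, 39131, 82411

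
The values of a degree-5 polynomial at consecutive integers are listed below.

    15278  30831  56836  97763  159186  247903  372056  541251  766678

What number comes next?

1061231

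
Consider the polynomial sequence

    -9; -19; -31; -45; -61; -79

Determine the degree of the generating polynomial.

2

D1: -10, -12, -14, -16, -18
D2: -2, -2, -2, -2
The second differences are constant, so the polynomial has degree 2.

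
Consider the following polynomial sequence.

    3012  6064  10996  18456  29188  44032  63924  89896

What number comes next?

123076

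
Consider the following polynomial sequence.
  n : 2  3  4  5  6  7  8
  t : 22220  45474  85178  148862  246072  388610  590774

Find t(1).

9662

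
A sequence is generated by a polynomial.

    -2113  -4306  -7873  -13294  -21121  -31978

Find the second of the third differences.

-552

Δ: -2193, -3567, -5421, -7827, -10857
Δ²: -1374, -1854, -2406, -3030
Δ³: -480, -552, -624
Δ⁴: -72, -72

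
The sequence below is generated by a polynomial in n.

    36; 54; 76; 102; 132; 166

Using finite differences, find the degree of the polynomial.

2

First differences: 18, 22, 26, 30, 34
Second differences: 4, 4, 4, 4
The second differences are constant, so the polynomial has degree 2.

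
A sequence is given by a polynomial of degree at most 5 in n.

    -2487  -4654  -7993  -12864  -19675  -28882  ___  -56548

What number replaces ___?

Using the first 6 terms:
First differences: -2167, -3339, -4871, -6811, -9207
Second differences: -1172, -1532, -1940, -2396
Third differences: -360, -408, -456
Fourth differences: -48, -48
Constant fourth difference = -48.
Extend forward: -456 − 48 = -504;  -2396 − 504 = -2900;  -9207 − 2900 = -12107;  -28882 − 12107 = -40989

-40989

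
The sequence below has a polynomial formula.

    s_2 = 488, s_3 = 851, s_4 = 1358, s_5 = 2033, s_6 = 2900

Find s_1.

Δ: 363, 507, 675, 867
Δ²: 144, 168, 192
Δ³: 24, 24
The third differences are constant at 24.
Work back: 144 − 24 = 120;  363 − 120 = 243;  488 − 243 = 245

245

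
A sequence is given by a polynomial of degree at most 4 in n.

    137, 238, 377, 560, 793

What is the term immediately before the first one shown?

Δ: 101  139  183  233
Δ²: 38  44  50
Δ³: 6  6
The third differences are constant at 6.
Work back: 38 − 6 = 32;  101 − 32 = 69;  137 − 69 = 68

68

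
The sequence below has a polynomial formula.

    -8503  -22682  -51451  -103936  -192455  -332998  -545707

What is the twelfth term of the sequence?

-3747832

Δ: -14179 , -28769 , -52485 , -88519 , -140543 , -212709
Δ²: -14590 , -23716 , -36034 , -52024 , -72166
Δ³: -9126 , -12318 , -15990 , -20142
Δ⁴: -3192 , -3672 , -4152
Δ⁵: -480 , -480
Constant fifth difference = -480, so extend:
-4152 − 480 = -4632;  -20142 − 4632 = -24774;  -72166 − 24774 = -96940;  -212709 − 96940 = -309649;  -545707 − 309649 = -855356
-4632 − 480 = -5112;  -24774 − 5112 = -29886;  -96940 − 29886 = -126826;  -309649 − 126826 = -436475;  -855356 − 436475 = -1291831
-5112 − 480 = -5592;  -29886 − 5592 = -35478;  -126826 − 35478 = -162304;  -436475 − 162304 = -598779;  -1291831 − 598779 = -1890610
-5592 − 480 = -6072;  -35478 − 6072 = -41550;  -162304 − 41550 = -203854;  -598779 − 203854 = -802633;  -1890610 − 802633 = -2693243
-6072 − 480 = -6552;  -41550 − 6552 = -48102;  -203854 − 48102 = -251956;  -802633 − 251956 = -1054589;  -2693243 − 1054589 = -3747832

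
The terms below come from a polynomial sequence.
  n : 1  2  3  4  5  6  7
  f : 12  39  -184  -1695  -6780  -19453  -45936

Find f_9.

-179140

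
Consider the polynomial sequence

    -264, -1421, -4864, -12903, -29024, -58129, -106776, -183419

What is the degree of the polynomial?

5

First differences: -1157, -3443, -8039, -16121, -29105, -48647, -76643
Second differences: -2286, -4596, -8082, -12984, -19542, -27996
Third differences: -2310, -3486, -4902, -6558, -8454
Fourth differences: -1176, -1416, -1656, -1896
Fifth differences: -240, -240, -240
The fifth differences are constant, so the polynomial has degree 5.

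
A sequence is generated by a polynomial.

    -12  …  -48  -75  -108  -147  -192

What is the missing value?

-27

Using the last 5 terms:
Δ: -27, -33, -39, -45
Δ²: -6, -6, -6
Constant second difference = -6.
Extend backward: -27 + 6 = -21;  -48 + 21 = -27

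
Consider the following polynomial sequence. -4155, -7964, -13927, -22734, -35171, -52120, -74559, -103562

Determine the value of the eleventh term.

First differences: -3809  -5963  -8807  -12437  -16949  -22439  -29003
Second differences: -2154  -2844  -3630  -4512  -5490  -6564
Third differences: -690  -786  -882  -978  -1074
Fourth differences: -96  -96  -96  -96
The fourth differences are constant (-96).
-1074 − 96 = -1170;  -6564 − 1170 = -7734;  -29003 − 7734 = -36737;  -103562 − 36737 = -140299
-1170 − 96 = -1266;  -7734 − 1266 = -9000;  -36737 − 9000 = -45737;  -140299 − 45737 = -186036
-1266 − 96 = -1362;  -9000 − 1362 = -10362;  -45737 − 10362 = -56099;  -186036 − 56099 = -242135

-242135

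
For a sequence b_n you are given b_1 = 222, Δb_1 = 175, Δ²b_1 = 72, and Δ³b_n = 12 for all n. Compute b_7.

Build the table forward from the leading diagonal:
Δ³: 12, 12, 12, 12, 12, 12, 12
Δ²: 72, 84, 96, 108, 120, 132, 144
Δ: 175, 247, 331, 427, 535, 655, 787
b: 222, 397, 644, 975, 1402, 1937, 2592

2592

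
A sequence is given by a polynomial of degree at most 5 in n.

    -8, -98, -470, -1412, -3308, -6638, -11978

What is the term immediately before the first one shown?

-90  -372  -942  -1896  -3330  -5340
-282  -570  -954  -1434  -2010
-288  -384  -480  -576
-96  -96  -96
The fourth differences are constant at -96.
Work back: -288 + 96 = -192;  -282 + 192 = -90;  -90 + 90 = 0;  -8 + 0 = -8

-8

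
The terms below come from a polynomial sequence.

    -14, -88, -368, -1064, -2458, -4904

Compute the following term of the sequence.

-8828

-74  -280  -696  -1394  -2446
-206  -416  -698  -1052
-210  -282  -354
-72  -72
The fourth differences are constant (-72).
-354 − 72 = -426;  -1052 − 426 = -1478;  -2446 − 1478 = -3924;  -4904 − 3924 = -8828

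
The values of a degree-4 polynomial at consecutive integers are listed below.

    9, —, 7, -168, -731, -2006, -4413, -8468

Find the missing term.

22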